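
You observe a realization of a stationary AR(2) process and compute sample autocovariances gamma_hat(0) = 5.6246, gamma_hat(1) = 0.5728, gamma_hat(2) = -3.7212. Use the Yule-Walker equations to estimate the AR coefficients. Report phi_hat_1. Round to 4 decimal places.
\hat\phi_{1} = 0.1710

The Yule-Walker equations for an AR(p) process read, in matrix form,
  Gamma_p phi = r_p,   with   (Gamma_p)_{ij} = gamma(|i - j|),
                       (r_p)_i = gamma(i),   i,j = 1..p.
Substitute the sample gammas (Toeplitz matrix and right-hand side of size 2):
  Gamma_p = [[5.6246, 0.5728], [0.5728, 5.6246]]
  r_p     = [0.5728, -3.7212]
Written out:
  5.6246 phi_1 + 0.5728 phi_2 = 0.5728
  0.5728 phi_1 + 5.6246 phi_2 = -3.7212
Solve by Cramer's rule:
  det = gamma(0)^2 - gamma(1)^2 = (5.6246)^2 - (0.5728)^2 = 31.63612516 - 0.32809984 = 31.30802532
  phi_hat_1 = [gamma(1) gamma(0) - gamma(1) gamma(2)] / det = [(0.5728)(5.6246) - (0.5728)(-3.7212)] / 31.30802532 = 5.35327424 / 31.30802532 = 0.171
  phi_hat_2 = [gamma(0) gamma(2) - gamma(1)^2] / det = [(5.6246)(-3.7212) - (0.5728)^2] / 31.30802532 = -21.25836136 / 31.30802532 = -0.679
So phi_hat = [0.1710, -0.6790].
Therefore phi_hat_1 = 0.1710.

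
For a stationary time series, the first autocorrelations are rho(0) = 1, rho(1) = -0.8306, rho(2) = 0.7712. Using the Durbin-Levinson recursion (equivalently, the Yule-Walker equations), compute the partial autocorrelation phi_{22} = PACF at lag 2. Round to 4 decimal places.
\phi_{22} = 0.2622

The PACF at lag k is phi_{kk}, the last component of the solution
to the Yule-Walker system G_k phi = r_k where
  (G_k)_{ij} = rho(|i - j|), (r_k)_i = rho(i), i,j = 1..k.
Equivalently, Durbin-Levinson gives phi_{kk} iteratively:
  phi_{11} = rho(1)
  phi_{kk} = [rho(k) - sum_{j=1..k-1} phi_{k-1,j} rho(k-j)]
            / [1 - sum_{j=1..k-1} phi_{k-1,j} rho(j)],
  phi_{k,j} = phi_{k-1,j} - phi_{kk} phi_{k-1,k-j},  j = 1..k-1.
Step k = 1:
  phi_11 = rho(1) = -0.8306.
Step k = 2:
  phi_22 = [rho(2) - phi_11 rho(1)] / [1 - phi_11 rho(1)] = [0.7712 - (-0.8306)(-0.8306)] / [1 - (-0.8306)(-0.8306)]
         = 0.08130364 / 0.31010364 = 0.2622.
Therefore phi_{22} = 0.2622.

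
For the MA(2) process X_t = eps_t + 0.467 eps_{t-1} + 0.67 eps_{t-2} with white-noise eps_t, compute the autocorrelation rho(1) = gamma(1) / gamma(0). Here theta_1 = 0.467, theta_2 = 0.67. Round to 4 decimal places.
\rho(1) = 0.4678

For an MA(q) process with theta_0 = 1, the autocovariance is
  gamma(k) = sigma^2 * sum_{i=0..q-k} theta_i * theta_{i+k},
and rho(k) = gamma(k) / gamma(0). Sigma^2 cancels.
  numerator   = (1)*(0.467) + (0.467)*(0.67) = 0.77989.
  denominator = (1)^2 + (0.467)^2 + (0.67)^2 = 1.666989.
  rho(1) = 0.77989 / 1.666989 = 0.4678.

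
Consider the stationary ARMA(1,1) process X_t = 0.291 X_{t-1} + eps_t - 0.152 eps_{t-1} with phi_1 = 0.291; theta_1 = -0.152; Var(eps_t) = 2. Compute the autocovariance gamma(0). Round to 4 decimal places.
\gamma(0) = 2.0422

Multiply the model equation by X_{t-k} and take expectations. With theta_0 = psi_0 = 1 and psi_j the MA(infinity) weights, this gives
  gamma(k) - sum_i phi_i gamma(k-i) = c_k,
  c_k = sigma^2 * sum_{j=k..q} theta_j psi_{j-k}   (c_k = 0 for k > q),
using gamma(-m) = gamma(m).
psi-weights needed (psi_j = theta_j + sum_i phi_i psi_{j-i}):
  psi_1 = theta_1 + phi_1 = -0.152 + (0.291) = 0.139
Right-hand sides:
  c_0 = sigma^2 (1 + theta_1 psi_1) = 2 * (1 + (-0.152)(0.139)) = 2 * 0.978872 = 1.957744
  c_1 = sigma^2 theta_1 = 2 * (-0.152) = -0.304
  c_2 = 0
Equations for k = 0 and k = 1 (AR order 1):
  gamma(0) = phi_1 gamma(1) + c_0
  gamma(1) = phi_1 gamma(0) + c_1
Substituting the second into the first: gamma(0) (1 - phi_1^2) = c_0 + phi_1 c_1, so
  gamma(0) = (c_0 + phi_1 c_1) / (1 - phi_1^2) = (1.957744 + (0.291)(-0.304)) / (1 - (0.291)^2) = 1.86928 / 0.915319 = 2.042217.
Therefore gamma(0) = 2.0422 (to 4 decimal places).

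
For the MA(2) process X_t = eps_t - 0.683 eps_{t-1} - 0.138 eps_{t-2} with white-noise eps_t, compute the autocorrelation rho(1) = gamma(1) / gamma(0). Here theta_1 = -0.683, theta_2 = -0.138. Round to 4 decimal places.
\rho(1) = -0.3963

For an MA(q) process with theta_0 = 1, the autocovariance is
  gamma(k) = sigma^2 * sum_{i=0..q-k} theta_i * theta_{i+k},
and rho(k) = gamma(k) / gamma(0). Sigma^2 cancels.
  numerator   = (1)*(-0.683) + (-0.683)*(-0.138) = -0.588746.
  denominator = (1)^2 + (-0.683)^2 + (-0.138)^2 = 1.485533.
  rho(1) = -0.588746 / 1.485533 = -0.3963.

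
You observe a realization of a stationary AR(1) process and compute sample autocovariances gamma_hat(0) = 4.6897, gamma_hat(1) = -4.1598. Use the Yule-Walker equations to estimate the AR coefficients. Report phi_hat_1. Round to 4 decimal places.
\hat\phi_{1} = -0.8870

The Yule-Walker equations for an AR(p) process read, in matrix form,
  Gamma_p phi = r_p,   with   (Gamma_p)_{ij} = gamma(|i - j|),
                       (r_p)_i = gamma(i),   i,j = 1..p.
Substitute the sample gammas (Toeplitz matrix and right-hand side of size 1):
  Gamma_p = [[4.6897]]
  r_p     = [-4.1598]
With p = 1 this is the single equation gamma(0) phi_1 = gamma(1):
  phi_hat_1 = gamma(1) / gamma(0) = -4.1598 / 4.6897 = -0.8870.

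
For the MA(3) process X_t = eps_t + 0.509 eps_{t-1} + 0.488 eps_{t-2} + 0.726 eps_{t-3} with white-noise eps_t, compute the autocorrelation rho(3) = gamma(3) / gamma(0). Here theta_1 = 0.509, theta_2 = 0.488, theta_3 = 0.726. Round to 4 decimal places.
\rho(3) = 0.3586

For an MA(q) process with theta_0 = 1, the autocovariance is
  gamma(k) = sigma^2 * sum_{i=0..q-k} theta_i * theta_{i+k},
and rho(k) = gamma(k) / gamma(0). Sigma^2 cancels.
  numerator   = (1)*(0.726) = 0.726.
  denominator = (1)^2 + (0.509)^2 + (0.488)^2 + (0.726)^2 = 2.024301.
  rho(3) = 0.726 / 2.024301 = 0.3586.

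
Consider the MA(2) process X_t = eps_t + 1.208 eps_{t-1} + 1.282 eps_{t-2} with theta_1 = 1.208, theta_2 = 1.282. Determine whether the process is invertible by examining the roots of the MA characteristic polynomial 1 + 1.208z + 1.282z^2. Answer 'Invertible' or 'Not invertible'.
\text{Not invertible}

The MA(q) characteristic polynomial is P(z) = 1 + 1.208z + 1.282z^2.
Invertibility requires all roots to lie outside the unit circle, i.e. |z| > 1 for every root.
Set 1 + (1.208) z + (1.282) z^2 = 0, i.e. a z^2 + b z + c = 0 with a = 1.282, b = 1.208, c = 1.
Discriminant D = b^2 - 4ac = (1.208)^2 - 4*(1.282)*1 = 1.459264 - (5.128) = -3.668736.
D < 0, so the roots are the complex-conjugate pair z = (-b +/- i sqrt(-D)) / (2a) = -0.4711 +/- 0.747i.
For a conjugate pair |z|^2 = z * conj(z) = (product of roots) = c/a = 1/(1.282) = 0.780031, so |z| = sqrt(0.780031) = 0.8832 for both roots.
Moduli of all roots: 0.8832, 0.8832.
All moduli strictly greater than 1? No.
Verdict: Not invertible.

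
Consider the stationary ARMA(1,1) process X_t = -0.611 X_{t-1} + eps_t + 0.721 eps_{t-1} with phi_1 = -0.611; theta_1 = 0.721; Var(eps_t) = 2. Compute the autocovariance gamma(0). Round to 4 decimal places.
\gamma(0) = 2.0386

Multiply the model equation by X_{t-k} and take expectations. With theta_0 = psi_0 = 1 and psi_j the MA(infinity) weights, this gives
  gamma(k) - sum_i phi_i gamma(k-i) = c_k,
  c_k = sigma^2 * sum_{j=k..q} theta_j psi_{j-k}   (c_k = 0 for k > q),
using gamma(-m) = gamma(m).
psi-weights needed (psi_j = theta_j + sum_i phi_i psi_{j-i}):
  psi_1 = theta_1 + phi_1 = 0.721 + (-0.611) = 0.11
Right-hand sides:
  c_0 = sigma^2 (1 + theta_1 psi_1) = 2 * (1 + (0.721)(0.11)) = 2 * 1.07931 = 2.15862
  c_1 = sigma^2 theta_1 = 2 * (0.721) = 1.442
  c_2 = 0
Equations for k = 0 and k = 1 (AR order 1):
  gamma(0) = phi_1 gamma(1) + c_0
  gamma(1) = phi_1 gamma(0) + c_1
Substituting the second into the first: gamma(0) (1 - phi_1^2) = c_0 + phi_1 c_1, so
  gamma(0) = (c_0 + phi_1 c_1) / (1 - phi_1^2) = (2.15862 + (-0.611)(1.442)) / (1 - (-0.611)^2) = 1.277558 / 0.626679 = 2.038616.
Therefore gamma(0) = 2.0386 (to 4 decimal places).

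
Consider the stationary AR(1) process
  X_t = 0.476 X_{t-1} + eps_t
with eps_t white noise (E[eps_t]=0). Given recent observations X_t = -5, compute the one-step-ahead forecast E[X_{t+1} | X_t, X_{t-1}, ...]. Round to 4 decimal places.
E[X_{t+1} \mid \mathcal F_t] = -2.3800

For an AR(p) model X_t = c + sum_i phi_i X_{t-i} + eps_t, the
one-step-ahead conditional mean is
  E[X_{t+1} | X_t, ...] = c + sum_i phi_i X_{t+1-i}.
Substitute known values:
  E[X_{t+1} | ...] = (0.476) * (-5)
                   = -2.3800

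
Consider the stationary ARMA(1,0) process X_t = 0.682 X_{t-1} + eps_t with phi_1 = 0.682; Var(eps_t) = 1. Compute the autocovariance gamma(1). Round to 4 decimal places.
\gamma(1) = 1.2751

Multiply the model equation by X_{t-k} and take expectations. With theta_0 = psi_0 = 1 and psi_j the MA(infinity) weights, this gives
  gamma(k) - sum_i phi_i gamma(k-i) = c_k,
  c_k = sigma^2 * sum_{j=k..q} theta_j psi_{j-k}   (c_k = 0 for k > q),
using gamma(-m) = gamma(m).
Pure AR (q = 0): c_0 = sigma^2 = 1, c_k = 0 for k >= 1.
Equations for k = 0 and k = 1 (AR order 1):
  gamma(0) = phi_1 gamma(1) + c_0
  gamma(1) = phi_1 gamma(0) + c_1
Substituting the second into the first: gamma(0) (1 - phi_1^2) = c_0 + phi_1 c_1, so
  gamma(0) = c_0 / (1 - phi_1^2) = 1 / (1 - (0.682)^2) = 1 / 0.534876 = 1.869592.
  gamma(1) = phi_1 gamma(0) = (0.682)(1.869592) = 1.275062.
Therefore gamma(1) = 1.2751 (to 4 decimal places).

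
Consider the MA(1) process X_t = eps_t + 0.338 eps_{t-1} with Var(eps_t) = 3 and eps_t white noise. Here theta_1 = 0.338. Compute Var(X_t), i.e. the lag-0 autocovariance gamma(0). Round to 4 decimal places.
\gamma(0) = 3.3427

For an MA(q) process X_t = eps_t + sum_i theta_i eps_{t-i} with
Var(eps_t) = sigma^2, the variance is
  gamma(0) = sigma^2 * (1 + sum_i theta_i^2).
  sum_i theta_i^2 = (0.338)^2 = 0.114244.
  gamma(0) = 3 * (1 + 0.114244) = 3 * 1.114244 = 3.342732, which rounds to 3.3427.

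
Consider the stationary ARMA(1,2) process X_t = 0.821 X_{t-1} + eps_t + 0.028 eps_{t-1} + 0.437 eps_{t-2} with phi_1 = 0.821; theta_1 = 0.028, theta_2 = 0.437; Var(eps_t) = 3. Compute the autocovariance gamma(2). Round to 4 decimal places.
\gamma(2) = 13.7514

Multiply the model equation by X_{t-k} and take expectations. With theta_0 = psi_0 = 1 and psi_j the MA(infinity) weights, this gives
  gamma(k) - sum_i phi_i gamma(k-i) = c_k,
  c_k = sigma^2 * sum_{j=k..q} theta_j psi_{j-k}   (c_k = 0 for k > q),
using gamma(-m) = gamma(m).
psi-weights needed (psi_j = theta_j + sum_i phi_i psi_{j-i}):
  psi_1 = theta_1 + phi_1 = 0.028 + (0.821) = 0.849
  psi_2 = theta_2 + phi_1 psi_1 = 0.437 + (0.821)(0.849) = 1.134029
Right-hand sides:
  c_0 = sigma^2 (1 + theta_1 psi_1 + theta_2 psi_2) = 3 * (1 + (0.028)(0.849) + (0.437)(1.134029)) = 3 * 1.519343 = 4.558028
  c_1 = sigma^2 (theta_1 + theta_2 psi_1) = 3 * (0.028 + (0.437)(0.849)) = 1.197039
  c_2 = sigma^2 theta_2 = 3 * (0.437) = 1.311
Equations for k = 0 and k = 1 (AR order 1):
  gamma(0) = phi_1 gamma(1) + c_0
  gamma(1) = phi_1 gamma(0) + c_1
Substituting the second into the first: gamma(0) (1 - phi_1^2) = c_0 + phi_1 c_1, so
  gamma(0) = (c_0 + phi_1 c_1) / (1 - phi_1^2) = (4.558028 + (0.821)(1.197039)) / (1 - (0.821)^2) = 5.540797 / 0.325959 = 16.998448.
  gamma(1) = phi_1 gamma(0) + c_1 = (0.821)(16.998448) + (1.197039) = 15.152765.
For k = 2: gamma(2) = phi_1 gamma(1) + c_2
  = (0.821)(15.152765) + (1.311) = 13.75142.
Therefore gamma(2) = 13.7514 (to 4 decimal places).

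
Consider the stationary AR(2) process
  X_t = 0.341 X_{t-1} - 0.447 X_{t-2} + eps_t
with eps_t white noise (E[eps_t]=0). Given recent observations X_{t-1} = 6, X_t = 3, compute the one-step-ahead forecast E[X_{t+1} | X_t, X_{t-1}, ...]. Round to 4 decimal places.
E[X_{t+1} \mid \mathcal F_t] = -1.6590

For an AR(p) model X_t = c + sum_i phi_i X_{t-i} + eps_t, the
one-step-ahead conditional mean is
  E[X_{t+1} | X_t, ...] = c + sum_i phi_i X_{t+1-i}.
Substitute known values:
  E[X_{t+1} | ...] = (0.341) * (3) + (-0.447) * (6)
                   = -1.6590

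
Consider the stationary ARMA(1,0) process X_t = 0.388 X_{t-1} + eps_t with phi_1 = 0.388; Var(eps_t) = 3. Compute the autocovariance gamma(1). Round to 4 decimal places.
\gamma(1) = 1.3703

Multiply the model equation by X_{t-k} and take expectations. With theta_0 = psi_0 = 1 and psi_j the MA(infinity) weights, this gives
  gamma(k) - sum_i phi_i gamma(k-i) = c_k,
  c_k = sigma^2 * sum_{j=k..q} theta_j psi_{j-k}   (c_k = 0 for k > q),
using gamma(-m) = gamma(m).
Pure AR (q = 0): c_0 = sigma^2 = 3, c_k = 0 for k >= 1.
Equations for k = 0 and k = 1 (AR order 1):
  gamma(0) = phi_1 gamma(1) + c_0
  gamma(1) = phi_1 gamma(0) + c_1
Substituting the second into the first: gamma(0) (1 - phi_1^2) = c_0 + phi_1 c_1, so
  gamma(0) = c_0 / (1 - phi_1^2) = 3 / (1 - (0.388)^2) = 3 / 0.849456 = 3.531672.
  gamma(1) = phi_1 gamma(0) = (0.388)(3.531672) = 1.370289.
Therefore gamma(1) = 1.3703 (to 4 decimal places).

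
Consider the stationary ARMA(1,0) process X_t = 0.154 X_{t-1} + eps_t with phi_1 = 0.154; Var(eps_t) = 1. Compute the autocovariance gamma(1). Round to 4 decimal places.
\gamma(1) = 0.1577

Multiply the model equation by X_{t-k} and take expectations. With theta_0 = psi_0 = 1 and psi_j the MA(infinity) weights, this gives
  gamma(k) - sum_i phi_i gamma(k-i) = c_k,
  c_k = sigma^2 * sum_{j=k..q} theta_j psi_{j-k}   (c_k = 0 for k > q),
using gamma(-m) = gamma(m).
Pure AR (q = 0): c_0 = sigma^2 = 1, c_k = 0 for k >= 1.
Equations for k = 0 and k = 1 (AR order 1):
  gamma(0) = phi_1 gamma(1) + c_0
  gamma(1) = phi_1 gamma(0) + c_1
Substituting the second into the first: gamma(0) (1 - phi_1^2) = c_0 + phi_1 c_1, so
  gamma(0) = c_0 / (1 - phi_1^2) = 1 / (1 - (0.154)^2) = 1 / 0.976284 = 1.024292.
  gamma(1) = phi_1 gamma(0) = (0.154)(1.024292) = 0.157741.
Therefore gamma(1) = 0.1577 (to 4 decimal places).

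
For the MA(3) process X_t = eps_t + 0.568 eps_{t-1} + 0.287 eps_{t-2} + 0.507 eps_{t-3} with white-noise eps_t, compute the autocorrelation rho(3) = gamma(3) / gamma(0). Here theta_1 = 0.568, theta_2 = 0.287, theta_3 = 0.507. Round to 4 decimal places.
\rho(3) = 0.3050

For an MA(q) process with theta_0 = 1, the autocovariance is
  gamma(k) = sigma^2 * sum_{i=0..q-k} theta_i * theta_{i+k},
and rho(k) = gamma(k) / gamma(0). Sigma^2 cancels.
  numerator   = (1)*(0.507) = 0.507.
  denominator = (1)^2 + (0.568)^2 + (0.287)^2 + (0.507)^2 = 1.662042.
  rho(3) = 0.507 / 1.662042 = 0.3050.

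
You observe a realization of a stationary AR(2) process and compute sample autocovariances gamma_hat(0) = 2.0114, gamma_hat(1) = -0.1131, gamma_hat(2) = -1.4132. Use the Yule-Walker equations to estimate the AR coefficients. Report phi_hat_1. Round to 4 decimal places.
\hat\phi_{1} = -0.0960

The Yule-Walker equations for an AR(p) process read, in matrix form,
  Gamma_p phi = r_p,   with   (Gamma_p)_{ij} = gamma(|i - j|),
                       (r_p)_i = gamma(i),   i,j = 1..p.
Substitute the sample gammas (Toeplitz matrix and right-hand side of size 2):
  Gamma_p = [[2.0114, -0.1131], [-0.1131, 2.0114]]
  r_p     = [-0.1131, -1.4132]
Written out:
  2.0114 phi_1 - 0.1131 phi_2 = -0.1131
  -0.1131 phi_1 + 2.0114 phi_2 = -1.4132
Solve by Cramer's rule:
  det = gamma(0)^2 - gamma(1)^2 = (2.0114)^2 - (-0.1131)^2 = 4.04572996 - 0.01279161 = 4.03293835
  phi_hat_1 = [gamma(1) gamma(0) - gamma(1) gamma(2)] / det = [(-0.1131)(2.0114) - (-0.1131)(-1.4132)] / 4.03293835 = -0.38732226 / 4.03293835 = -0.096
  phi_hat_2 = [gamma(0) gamma(2) - gamma(1)^2] / det = [(2.0114)(-1.4132) - (-0.1131)^2] / 4.03293835 = -2.85530209 / 4.03293835 = -0.708
So phi_hat = [-0.0960, -0.7080].
Therefore phi_hat_1 = -0.0960.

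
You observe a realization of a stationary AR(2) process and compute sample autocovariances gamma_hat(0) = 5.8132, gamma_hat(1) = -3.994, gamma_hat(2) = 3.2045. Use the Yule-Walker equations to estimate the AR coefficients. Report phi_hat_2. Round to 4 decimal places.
\hat\phi_{2} = 0.1500

The Yule-Walker equations for an AR(p) process read, in matrix form,
  Gamma_p phi = r_p,   with   (Gamma_p)_{ij} = gamma(|i - j|),
                       (r_p)_i = gamma(i),   i,j = 1..p.
Substitute the sample gammas (Toeplitz matrix and right-hand side of size 2):
  Gamma_p = [[5.8132, -3.994], [-3.994, 5.8132]]
  r_p     = [-3.994, 3.2045]
Written out:
  5.8132 phi_1 - 3.994 phi_2 = -3.994
  -3.994 phi_1 + 5.8132 phi_2 = 3.2045
Solve by Cramer's rule:
  det = gamma(0)^2 - gamma(1)^2 = (5.8132)^2 - (-3.994)^2 = 33.79329424 - 15.952036 = 17.84125824
  phi_hat_1 = [gamma(1) gamma(0) - gamma(1) gamma(2)] / det = [(-3.994)(5.8132) - (-3.994)(3.2045)] / 17.84125824 = -10.4191478 / 17.84125824 = -0.584
  phi_hat_2 = [gamma(0) gamma(2) - gamma(1)^2] / det = [(5.8132)(3.2045) - (-3.994)^2] / 17.84125824 = 2.6763634 / 17.84125824 = 0.15
So phi_hat = [-0.5840, 0.1500].
Therefore phi_hat_2 = 0.1500.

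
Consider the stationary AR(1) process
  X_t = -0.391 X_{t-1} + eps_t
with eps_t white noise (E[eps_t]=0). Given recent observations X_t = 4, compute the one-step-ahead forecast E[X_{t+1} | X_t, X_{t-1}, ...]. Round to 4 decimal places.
E[X_{t+1} \mid \mathcal F_t] = -1.5640

For an AR(p) model X_t = c + sum_i phi_i X_{t-i} + eps_t, the
one-step-ahead conditional mean is
  E[X_{t+1} | X_t, ...] = c + sum_i phi_i X_{t+1-i}.
Substitute known values:
  E[X_{t+1} | ...] = (-0.391) * (4)
                   = -1.5640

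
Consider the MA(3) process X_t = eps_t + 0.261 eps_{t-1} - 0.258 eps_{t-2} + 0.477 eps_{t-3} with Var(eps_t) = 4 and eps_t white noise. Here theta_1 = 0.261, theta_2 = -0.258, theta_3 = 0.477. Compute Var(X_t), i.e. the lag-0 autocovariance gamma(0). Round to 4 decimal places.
\gamma(0) = 5.4489

For an MA(q) process X_t = eps_t + sum_i theta_i eps_{t-i} with
Var(eps_t) = sigma^2, the variance is
  gamma(0) = sigma^2 * (1 + sum_i theta_i^2).
  sum_i theta_i^2 = (0.261)^2 + (-0.258)^2 + (0.477)^2 = 0.068121 + 0.066564 + 0.227529 = 0.362214.
  gamma(0) = 4 * (1 + 0.362214) = 4 * 1.362214 = 5.448856, which rounds to 5.4489.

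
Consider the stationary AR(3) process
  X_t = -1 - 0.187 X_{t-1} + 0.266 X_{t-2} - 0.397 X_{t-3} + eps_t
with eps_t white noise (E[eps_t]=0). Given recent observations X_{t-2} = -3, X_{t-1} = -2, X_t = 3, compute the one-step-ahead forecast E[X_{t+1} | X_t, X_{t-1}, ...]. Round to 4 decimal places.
E[X_{t+1} \mid \mathcal F_t] = -0.9020

For an AR(p) model X_t = c + sum_i phi_i X_{t-i} + eps_t, the
one-step-ahead conditional mean is
  E[X_{t+1} | X_t, ...] = c + sum_i phi_i X_{t+1-i}.
Substitute known values:
  E[X_{t+1} | ...] = -1 + (-0.187) * (3) + (0.266) * (-2) + (-0.397) * (-3)
                   = -0.9020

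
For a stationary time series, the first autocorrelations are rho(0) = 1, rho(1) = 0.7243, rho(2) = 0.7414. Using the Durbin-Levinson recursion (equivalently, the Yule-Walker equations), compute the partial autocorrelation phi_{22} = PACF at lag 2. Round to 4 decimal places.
\phi_{22} = 0.4560

The PACF at lag k is phi_{kk}, the last component of the solution
to the Yule-Walker system G_k phi = r_k where
  (G_k)_{ij} = rho(|i - j|), (r_k)_i = rho(i), i,j = 1..k.
Equivalently, Durbin-Levinson gives phi_{kk} iteratively:
  phi_{11} = rho(1)
  phi_{kk} = [rho(k) - sum_{j=1..k-1} phi_{k-1,j} rho(k-j)]
            / [1 - sum_{j=1..k-1} phi_{k-1,j} rho(j)],
  phi_{k,j} = phi_{k-1,j} - phi_{kk} phi_{k-1,k-j},  j = 1..k-1.
Step k = 1:
  phi_11 = rho(1) = 0.7243.
Step k = 2:
  phi_22 = [rho(2) - phi_11 rho(1)] / [1 - phi_11 rho(1)] = [0.7414 - (0.7243)(0.7243)] / [1 - (0.7243)(0.7243)]
         = 0.21678951 / 0.47538951 = 0.456.
Therefore phi_{22} = 0.4560.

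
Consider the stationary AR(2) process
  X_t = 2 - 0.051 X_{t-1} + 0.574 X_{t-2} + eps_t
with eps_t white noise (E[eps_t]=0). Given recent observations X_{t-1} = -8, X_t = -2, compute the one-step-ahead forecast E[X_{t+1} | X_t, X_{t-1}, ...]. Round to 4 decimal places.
E[X_{t+1} \mid \mathcal F_t] = -2.4900

For an AR(p) model X_t = c + sum_i phi_i X_{t-i} + eps_t, the
one-step-ahead conditional mean is
  E[X_{t+1} | X_t, ...] = c + sum_i phi_i X_{t+1-i}.
Substitute known values:
  E[X_{t+1} | ...] = 2 + (-0.051) * (-2) + (0.574) * (-8)
                   = -2.4900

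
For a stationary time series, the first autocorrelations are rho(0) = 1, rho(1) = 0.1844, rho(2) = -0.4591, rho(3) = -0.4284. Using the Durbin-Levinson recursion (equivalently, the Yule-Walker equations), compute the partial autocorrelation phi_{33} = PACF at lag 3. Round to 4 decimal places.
\phi_{33} = -0.2890

The PACF at lag k is phi_{kk}, the last component of the solution
to the Yule-Walker system G_k phi = r_k where
  (G_k)_{ij} = rho(|i - j|), (r_k)_i = rho(i), i,j = 1..k.
Equivalently, Durbin-Levinson gives phi_{kk} iteratively:
  phi_{11} = rho(1)
  phi_{kk} = [rho(k) - sum_{j=1..k-1} phi_{k-1,j} rho(k-j)]
            / [1 - sum_{j=1..k-1} phi_{k-1,j} rho(j)],
  phi_{k,j} = phi_{k-1,j} - phi_{kk} phi_{k-1,k-j},  j = 1..k-1.
Step k = 1:
  phi_11 = rho(1) = 0.1844.
Step k = 2:
  phi_22 = [rho(2) - phi_11 rho(1)] / [1 - phi_11 rho(1)] = [-0.4591 - (0.1844)(0.1844)] / [1 - (0.1844)(0.1844)]
         = -0.49310336 / 0.96599664 = -0.510461.
  Update: phi_21 = phi_11 - phi_22 phi_11 = 0.1844 - (-0.510461)(0.1844) = 0.278529.
Step k = 3:
  phi_33 = [rho(3) - phi_21 rho(2) - phi_22 rho(1)] / [1 - phi_21 rho(1) - phi_22 rho(2)]
    numerator   = -0.4284 - (0.278529)(-0.4591) - (-0.510461)(0.1844) = -0.20639839
    denominator = 1 - (0.278529)(0.1844) - (-0.510461)(-0.4591) = 0.71428673
  phi_33 = -0.20639839 / 0.71428673 = -0.289.
Therefore phi_{33} = -0.2890.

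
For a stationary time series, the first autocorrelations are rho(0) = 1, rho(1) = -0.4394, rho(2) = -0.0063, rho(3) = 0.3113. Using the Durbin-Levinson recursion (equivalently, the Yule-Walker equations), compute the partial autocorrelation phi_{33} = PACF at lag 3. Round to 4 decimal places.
\phi_{33} = 0.2630

The PACF at lag k is phi_{kk}, the last component of the solution
to the Yule-Walker system G_k phi = r_k where
  (G_k)_{ij} = rho(|i - j|), (r_k)_i = rho(i), i,j = 1..k.
Equivalently, Durbin-Levinson gives phi_{kk} iteratively:
  phi_{11} = rho(1)
  phi_{kk} = [rho(k) - sum_{j=1..k-1} phi_{k-1,j} rho(k-j)]
            / [1 - sum_{j=1..k-1} phi_{k-1,j} rho(j)],
  phi_{k,j} = phi_{k-1,j} - phi_{kk} phi_{k-1,k-j},  j = 1..k-1.
Step k = 1:
  phi_11 = rho(1) = -0.4394.
Step k = 2:
  phi_22 = [rho(2) - phi_11 rho(1)] / [1 - phi_11 rho(1)] = [-0.0063 - (-0.4394)(-0.4394)] / [1 - (-0.4394)(-0.4394)]
         = -0.19937236 / 0.80692764 = -0.247076.
  Update: phi_21 = phi_11 - phi_22 phi_11 = -0.4394 - (-0.247076)(-0.4394) = -0.547965.
Step k = 3:
  phi_33 = [rho(3) - phi_21 rho(2) - phi_22 rho(1)] / [1 - phi_21 rho(1) - phi_22 rho(2)]
    numerator   = 0.3113 - (-0.547965)(-0.0063) - (-0.247076)(-0.4394) = 0.19928268
    denominator = 1 - (-0.547965)(-0.4394) - (-0.247076)(-0.0063) = 0.75766754
  phi_33 = 0.19928268 / 0.75766754 = 0.263.
Therefore phi_{33} = 0.2630.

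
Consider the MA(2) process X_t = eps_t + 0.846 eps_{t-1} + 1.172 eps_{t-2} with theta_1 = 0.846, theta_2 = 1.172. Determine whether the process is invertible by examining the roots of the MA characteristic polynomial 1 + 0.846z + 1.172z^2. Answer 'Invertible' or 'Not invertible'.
\text{Not invertible}

The MA(q) characteristic polynomial is P(z) = 1 + 0.846z + 1.172z^2.
Invertibility requires all roots to lie outside the unit circle, i.e. |z| > 1 for every root.
Set 1 + (0.846) z + (1.172) z^2 = 0, i.e. a z^2 + b z + c = 0 with a = 1.172, b = 0.846, c = 1.
Discriminant D = b^2 - 4ac = (0.846)^2 - 4*(1.172)*1 = 0.715716 - (4.688) = -3.972284.
D < 0, so the roots are the complex-conjugate pair z = (-b +/- i sqrt(-D)) / (2a) = -0.3609 +/- 0.8503i.
For a conjugate pair |z|^2 = z * conj(z) = (product of roots) = c/a = 1/(1.172) = 0.853242, so |z| = sqrt(0.853242) = 0.9237 for both roots.
Moduli of all roots: 0.9237, 0.9237.
All moduli strictly greater than 1? No.
Verdict: Not invertible.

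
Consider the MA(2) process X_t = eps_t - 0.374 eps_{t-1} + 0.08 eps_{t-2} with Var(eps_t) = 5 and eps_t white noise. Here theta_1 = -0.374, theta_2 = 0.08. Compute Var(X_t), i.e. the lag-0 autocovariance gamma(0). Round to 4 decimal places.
\gamma(0) = 5.7314

For an MA(q) process X_t = eps_t + sum_i theta_i eps_{t-i} with
Var(eps_t) = sigma^2, the variance is
  gamma(0) = sigma^2 * (1 + sum_i theta_i^2).
  sum_i theta_i^2 = (-0.374)^2 + (0.08)^2 = 0.139876 + 0.0064 = 0.146276.
  gamma(0) = 5 * (1 + 0.146276) = 5 * 1.146276 = 5.73138, which rounds to 5.7314.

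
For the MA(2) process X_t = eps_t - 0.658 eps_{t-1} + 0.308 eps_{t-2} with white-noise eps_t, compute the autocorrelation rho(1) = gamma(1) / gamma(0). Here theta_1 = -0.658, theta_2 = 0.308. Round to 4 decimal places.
\rho(1) = -0.5633

For an MA(q) process with theta_0 = 1, the autocovariance is
  gamma(k) = sigma^2 * sum_{i=0..q-k} theta_i * theta_{i+k},
and rho(k) = gamma(k) / gamma(0). Sigma^2 cancels.
  numerator   = (1)*(-0.658) + (-0.658)*(0.308) = -0.860664.
  denominator = (1)^2 + (-0.658)^2 + (0.308)^2 = 1.527828.
  rho(1) = -0.860664 / 1.527828 = -0.5633.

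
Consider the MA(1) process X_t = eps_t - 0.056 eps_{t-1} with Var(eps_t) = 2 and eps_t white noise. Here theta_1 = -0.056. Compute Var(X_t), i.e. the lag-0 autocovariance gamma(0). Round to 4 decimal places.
\gamma(0) = 2.0063

For an MA(q) process X_t = eps_t + sum_i theta_i eps_{t-i} with
Var(eps_t) = sigma^2, the variance is
  gamma(0) = sigma^2 * (1 + sum_i theta_i^2).
  sum_i theta_i^2 = (-0.056)^2 = 0.003136.
  gamma(0) = 2 * (1 + 0.003136) = 2 * 1.003136 = 2.006272, which rounds to 2.0063.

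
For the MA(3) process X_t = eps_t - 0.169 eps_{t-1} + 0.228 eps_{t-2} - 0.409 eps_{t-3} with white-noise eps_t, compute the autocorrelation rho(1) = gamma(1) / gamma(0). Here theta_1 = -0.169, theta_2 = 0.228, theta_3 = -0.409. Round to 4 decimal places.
\rho(1) = -0.2410

For an MA(q) process with theta_0 = 1, the autocovariance is
  gamma(k) = sigma^2 * sum_{i=0..q-k} theta_i * theta_{i+k},
and rho(k) = gamma(k) / gamma(0). Sigma^2 cancels.
  numerator   = (1)*(-0.169) + (-0.169)*(0.228) + (0.228)*(-0.409) = -0.300784.
  denominator = (1)^2 + (-0.169)^2 + (0.228)^2 + (-0.409)^2 = 1.247826.
  rho(1) = -0.300784 / 1.247826 = -0.2410.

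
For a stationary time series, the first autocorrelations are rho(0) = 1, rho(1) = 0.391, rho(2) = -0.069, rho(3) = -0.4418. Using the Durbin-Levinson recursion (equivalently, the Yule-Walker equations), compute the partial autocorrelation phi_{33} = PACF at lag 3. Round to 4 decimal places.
\phi_{33} = -0.3870

The PACF at lag k is phi_{kk}, the last component of the solution
to the Yule-Walker system G_k phi = r_k where
  (G_k)_{ij} = rho(|i - j|), (r_k)_i = rho(i), i,j = 1..k.
Equivalently, Durbin-Levinson gives phi_{kk} iteratively:
  phi_{11} = rho(1)
  phi_{kk} = [rho(k) - sum_{j=1..k-1} phi_{k-1,j} rho(k-j)]
            / [1 - sum_{j=1..k-1} phi_{k-1,j} rho(j)],
  phi_{k,j} = phi_{k-1,j} - phi_{kk} phi_{k-1,k-j},  j = 1..k-1.
Step k = 1:
  phi_11 = rho(1) = 0.391.
Step k = 2:
  phi_22 = [rho(2) - phi_11 rho(1)] / [1 - phi_11 rho(1)] = [-0.069 - (0.391)(0.391)] / [1 - (0.391)(0.391)]
         = -0.221881 / 0.847119 = -0.261924.
  Update: phi_21 = phi_11 - phi_22 phi_11 = 0.391 - (-0.261924)(0.391) = 0.493412.
Step k = 3:
  phi_33 = [rho(3) - phi_21 rho(2) - phi_22 rho(1)] / [1 - phi_21 rho(1) - phi_22 rho(2)]
    numerator   = -0.4418 - (0.493412)(-0.069) - (-0.261924)(0.391) = -0.30534217
    denominator = 1 - (0.493412)(0.391) - (-0.261924)(-0.069) = 0.78900299
  phi_33 = -0.30534217 / 0.78900299 = -0.387.
Therefore phi_{33} = -0.3870.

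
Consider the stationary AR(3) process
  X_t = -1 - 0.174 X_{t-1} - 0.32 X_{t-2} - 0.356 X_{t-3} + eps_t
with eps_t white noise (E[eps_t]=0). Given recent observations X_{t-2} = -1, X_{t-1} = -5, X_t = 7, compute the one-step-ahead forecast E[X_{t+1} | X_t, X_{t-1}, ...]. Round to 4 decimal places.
E[X_{t+1} \mid \mathcal F_t] = -0.2620

For an AR(p) model X_t = c + sum_i phi_i X_{t-i} + eps_t, the
one-step-ahead conditional mean is
  E[X_{t+1} | X_t, ...] = c + sum_i phi_i X_{t+1-i}.
Substitute known values:
  E[X_{t+1} | ...] = -1 + (-0.174) * (7) + (-0.32) * (-5) + (-0.356) * (-1)
                   = -0.2620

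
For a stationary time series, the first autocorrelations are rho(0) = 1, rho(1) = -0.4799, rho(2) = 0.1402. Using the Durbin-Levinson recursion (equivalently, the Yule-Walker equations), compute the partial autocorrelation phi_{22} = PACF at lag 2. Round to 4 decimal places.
\phi_{22} = -0.1171

The PACF at lag k is phi_{kk}, the last component of the solution
to the Yule-Walker system G_k phi = r_k where
  (G_k)_{ij} = rho(|i - j|), (r_k)_i = rho(i), i,j = 1..k.
Equivalently, Durbin-Levinson gives phi_{kk} iteratively:
  phi_{11} = rho(1)
  phi_{kk} = [rho(k) - sum_{j=1..k-1} phi_{k-1,j} rho(k-j)]
            / [1 - sum_{j=1..k-1} phi_{k-1,j} rho(j)],
  phi_{k,j} = phi_{k-1,j} - phi_{kk} phi_{k-1,k-j},  j = 1..k-1.
Step k = 1:
  phi_11 = rho(1) = -0.4799.
Step k = 2:
  phi_22 = [rho(2) - phi_11 rho(1)] / [1 - phi_11 rho(1)] = [0.1402 - (-0.4799)(-0.4799)] / [1 - (-0.4799)(-0.4799)]
         = -0.09010401 / 0.76969599 = -0.1171.
Therefore phi_{22} = -0.1171.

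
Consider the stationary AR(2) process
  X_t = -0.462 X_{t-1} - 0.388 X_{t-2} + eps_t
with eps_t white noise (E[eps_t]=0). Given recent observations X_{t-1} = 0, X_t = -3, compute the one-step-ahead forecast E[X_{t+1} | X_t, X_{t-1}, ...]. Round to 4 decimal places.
E[X_{t+1} \mid \mathcal F_t] = 1.3860

For an AR(p) model X_t = c + sum_i phi_i X_{t-i} + eps_t, the
one-step-ahead conditional mean is
  E[X_{t+1} | X_t, ...] = c + sum_i phi_i X_{t+1-i}.
Substitute known values:
  E[X_{t+1} | ...] = (-0.462) * (-3) + (-0.388) * (0)
                   = 1.3860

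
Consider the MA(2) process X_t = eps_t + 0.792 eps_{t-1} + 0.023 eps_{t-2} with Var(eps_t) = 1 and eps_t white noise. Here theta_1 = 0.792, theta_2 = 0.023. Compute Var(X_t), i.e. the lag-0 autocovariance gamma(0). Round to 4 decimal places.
\gamma(0) = 1.6278

For an MA(q) process X_t = eps_t + sum_i theta_i eps_{t-i} with
Var(eps_t) = sigma^2, the variance is
  gamma(0) = sigma^2 * (1 + sum_i theta_i^2).
  sum_i theta_i^2 = (0.792)^2 + (0.023)^2 = 0.627264 + 0.000529 = 0.627793.
  gamma(0) = 1 * (1 + 0.627793) = 1 * 1.627793 = 1.627793, which rounds to 1.6278.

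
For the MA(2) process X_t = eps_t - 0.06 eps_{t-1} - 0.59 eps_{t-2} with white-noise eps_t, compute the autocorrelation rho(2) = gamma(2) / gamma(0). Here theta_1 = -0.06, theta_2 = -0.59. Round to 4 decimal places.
\rho(2) = -0.4365

For an MA(q) process with theta_0 = 1, the autocovariance is
  gamma(k) = sigma^2 * sum_{i=0..q-k} theta_i * theta_{i+k},
and rho(k) = gamma(k) / gamma(0). Sigma^2 cancels.
  numerator   = (1)*(-0.59) = -0.59.
  denominator = (1)^2 + (-0.06)^2 + (-0.59)^2 = 1.3517.
  rho(2) = -0.59 / 1.3517 = -0.4365.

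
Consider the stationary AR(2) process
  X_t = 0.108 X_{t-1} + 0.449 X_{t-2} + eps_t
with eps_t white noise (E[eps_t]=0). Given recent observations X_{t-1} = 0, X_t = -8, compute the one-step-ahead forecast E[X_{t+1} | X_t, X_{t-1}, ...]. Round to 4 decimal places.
E[X_{t+1} \mid \mathcal F_t] = -0.8640

For an AR(p) model X_t = c + sum_i phi_i X_{t-i} + eps_t, the
one-step-ahead conditional mean is
  E[X_{t+1} | X_t, ...] = c + sum_i phi_i X_{t+1-i}.
Substitute known values:
  E[X_{t+1} | ...] = (0.108) * (-8) + (0.449) * (0)
                   = -0.8640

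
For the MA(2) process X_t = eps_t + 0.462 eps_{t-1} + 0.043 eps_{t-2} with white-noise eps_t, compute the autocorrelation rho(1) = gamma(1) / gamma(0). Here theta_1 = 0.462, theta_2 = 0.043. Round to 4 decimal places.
\rho(1) = 0.3965

For an MA(q) process with theta_0 = 1, the autocovariance is
  gamma(k) = sigma^2 * sum_{i=0..q-k} theta_i * theta_{i+k},
and rho(k) = gamma(k) / gamma(0). Sigma^2 cancels.
  numerator   = (1)*(0.462) + (0.462)*(0.043) = 0.481866.
  denominator = (1)^2 + (0.462)^2 + (0.043)^2 = 1.215293.
  rho(1) = 0.481866 / 1.215293 = 0.3965.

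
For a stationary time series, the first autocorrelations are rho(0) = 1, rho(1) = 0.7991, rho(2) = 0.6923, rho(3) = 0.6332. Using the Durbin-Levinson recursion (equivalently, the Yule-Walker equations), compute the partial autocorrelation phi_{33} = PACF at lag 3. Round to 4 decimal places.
\phi_{33} = 0.1229

The PACF at lag k is phi_{kk}, the last component of the solution
to the Yule-Walker system G_k phi = r_k where
  (G_k)_{ij} = rho(|i - j|), (r_k)_i = rho(i), i,j = 1..k.
Equivalently, Durbin-Levinson gives phi_{kk} iteratively:
  phi_{11} = rho(1)
  phi_{kk} = [rho(k) - sum_{j=1..k-1} phi_{k-1,j} rho(k-j)]
            / [1 - sum_{j=1..k-1} phi_{k-1,j} rho(j)],
  phi_{k,j} = phi_{k-1,j} - phi_{kk} phi_{k-1,k-j},  j = 1..k-1.
Step k = 1:
  phi_11 = rho(1) = 0.7991.
Step k = 2:
  phi_22 = [rho(2) - phi_11 rho(1)] / [1 - phi_11 rho(1)] = [0.6923 - (0.7991)(0.7991)] / [1 - (0.7991)(0.7991)]
         = 0.05373919 / 0.36143919 = 0.148681.
  Update: phi_21 = phi_11 - phi_22 phi_11 = 0.7991 - (0.148681)(0.7991) = 0.680289.
Step k = 3:
  phi_33 = [rho(3) - phi_21 rho(2) - phi_22 rho(1)] / [1 - phi_21 rho(1) - phi_22 rho(2)]
    numerator   = 0.6332 - (0.680289)(0.6923) - (0.148681)(0.7991) = 0.0434249
    denominator = 1 - (0.680289)(0.7991) - (0.148681)(0.6923) = 0.35344919
  phi_33 = 0.0434249 / 0.35344919 = 0.1229.
Therefore phi_{33} = 0.1229.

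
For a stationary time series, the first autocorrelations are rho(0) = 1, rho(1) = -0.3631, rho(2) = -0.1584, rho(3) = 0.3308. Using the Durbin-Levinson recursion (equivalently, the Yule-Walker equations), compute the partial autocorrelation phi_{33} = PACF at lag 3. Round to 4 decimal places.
\phi_{33} = 0.1720

The PACF at lag k is phi_{kk}, the last component of the solution
to the Yule-Walker system G_k phi = r_k where
  (G_k)_{ij} = rho(|i - j|), (r_k)_i = rho(i), i,j = 1..k.
Equivalently, Durbin-Levinson gives phi_{kk} iteratively:
  phi_{11} = rho(1)
  phi_{kk} = [rho(k) - sum_{j=1..k-1} phi_{k-1,j} rho(k-j)]
            / [1 - sum_{j=1..k-1} phi_{k-1,j} rho(j)],
  phi_{k,j} = phi_{k-1,j} - phi_{kk} phi_{k-1,k-j},  j = 1..k-1.
Step k = 1:
  phi_11 = rho(1) = -0.3631.
Step k = 2:
  phi_22 = [rho(2) - phi_11 rho(1)] / [1 - phi_11 rho(1)] = [-0.1584 - (-0.3631)(-0.3631)] / [1 - (-0.3631)(-0.3631)]
         = -0.29024161 / 0.86815839 = -0.334319.
  Update: phi_21 = phi_11 - phi_22 phi_11 = -0.3631 - (-0.334319)(-0.3631) = -0.484491.
Step k = 3:
  phi_33 = [rho(3) - phi_21 rho(2) - phi_22 rho(1)] / [1 - phi_21 rho(1) - phi_22 rho(2)]
    numerator   = 0.3308 - (-0.484491)(-0.1584) - (-0.334319)(-0.3631) = 0.13266547
    denominator = 1 - (-0.484491)(-0.3631) - (-0.334319)(-0.1584) = 0.77112518
  phi_33 = 0.13266547 / 0.77112518 = 0.172.
Therefore phi_{33} = 0.1720.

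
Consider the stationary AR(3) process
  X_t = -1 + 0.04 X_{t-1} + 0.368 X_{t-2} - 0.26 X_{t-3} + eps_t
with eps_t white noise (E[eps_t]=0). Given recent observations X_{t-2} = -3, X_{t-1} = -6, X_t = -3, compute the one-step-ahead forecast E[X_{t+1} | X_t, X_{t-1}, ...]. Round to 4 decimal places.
E[X_{t+1} \mid \mathcal F_t] = -2.5480

For an AR(p) model X_t = c + sum_i phi_i X_{t-i} + eps_t, the
one-step-ahead conditional mean is
  E[X_{t+1} | X_t, ...] = c + sum_i phi_i X_{t+1-i}.
Substitute known values:
  E[X_{t+1} | ...] = -1 + (0.04) * (-3) + (0.368) * (-6) + (-0.26) * (-3)
                   = -2.5480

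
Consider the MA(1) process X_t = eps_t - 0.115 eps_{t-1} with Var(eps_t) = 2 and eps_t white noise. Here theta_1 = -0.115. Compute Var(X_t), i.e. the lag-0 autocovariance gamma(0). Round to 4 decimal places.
\gamma(0) = 2.0265

For an MA(q) process X_t = eps_t + sum_i theta_i eps_{t-i} with
Var(eps_t) = sigma^2, the variance is
  gamma(0) = sigma^2 * (1 + sum_i theta_i^2).
  sum_i theta_i^2 = (-0.115)^2 = 0.013225.
  gamma(0) = 2 * (1 + 0.013225) = 2 * 1.013225 = 2.02645, which rounds to 2.0265.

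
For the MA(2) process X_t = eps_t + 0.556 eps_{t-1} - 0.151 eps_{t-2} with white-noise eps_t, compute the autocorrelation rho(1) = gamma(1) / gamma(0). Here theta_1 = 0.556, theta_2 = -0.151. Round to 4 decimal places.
\rho(1) = 0.3544

For an MA(q) process with theta_0 = 1, the autocovariance is
  gamma(k) = sigma^2 * sum_{i=0..q-k} theta_i * theta_{i+k},
and rho(k) = gamma(k) / gamma(0). Sigma^2 cancels.
  numerator   = (1)*(0.556) + (0.556)*(-0.151) = 0.472044.
  denominator = (1)^2 + (0.556)^2 + (-0.151)^2 = 1.331937.
  rho(1) = 0.472044 / 1.331937 = 0.3544.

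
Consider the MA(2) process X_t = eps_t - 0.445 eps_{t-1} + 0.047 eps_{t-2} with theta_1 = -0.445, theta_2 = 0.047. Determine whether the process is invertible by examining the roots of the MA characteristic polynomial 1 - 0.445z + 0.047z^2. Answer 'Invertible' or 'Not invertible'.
\text{Invertible}

The MA(q) characteristic polynomial is P(z) = 1 - 0.445z + 0.047z^2.
Invertibility requires all roots to lie outside the unit circle, i.e. |z| > 1 for every root.
Set 1 + (-0.445) z + (0.047) z^2 = 0, i.e. a z^2 + b z + c = 0 with a = 0.047, b = -0.445, c = 1.
Discriminant D = b^2 - 4ac = (-0.445)^2 - 4*(0.047)*1 = 0.198025 - (0.188) = 0.010025.
D >= 0, so the roots are real: z = (-b +/- sqrt(D)) / (2a) = (0.445 +/- 0.100125) / (0.094).
  z_1 = (0.445 + 0.100125) / (0.094) = 5.7992,   |z_1| = 5.7992.
  z_2 = (0.445 - 0.100125) / (0.094) = 3.6689,   |z_2| = 3.6689.
Moduli of all roots: 5.7992, 3.6689.
All moduli strictly greater than 1? Yes.
Verdict: Invertible.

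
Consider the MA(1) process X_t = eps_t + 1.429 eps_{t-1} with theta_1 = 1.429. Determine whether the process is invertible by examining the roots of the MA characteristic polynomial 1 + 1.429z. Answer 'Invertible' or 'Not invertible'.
\text{Not invertible}

The MA(q) characteristic polynomial is P(z) = 1 + 1.429z.
Invertibility requires all roots to lie outside the unit circle, i.e. |z| > 1 for every root.
This is linear in z: 1 + (1.429) z = 0  =>  z = -1/(1.429) = -0.69979,  |z| = 0.69979.
Moduli of all roots: 0.6998.
All moduli strictly greater than 1? No.
Verdict: Not invertible.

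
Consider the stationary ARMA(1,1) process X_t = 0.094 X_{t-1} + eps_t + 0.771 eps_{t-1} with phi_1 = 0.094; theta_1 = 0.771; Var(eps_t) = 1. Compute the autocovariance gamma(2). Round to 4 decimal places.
\gamma(2) = 0.0880

Multiply the model equation by X_{t-k} and take expectations. With theta_0 = psi_0 = 1 and psi_j the MA(infinity) weights, this gives
  gamma(k) - sum_i phi_i gamma(k-i) = c_k,
  c_k = sigma^2 * sum_{j=k..q} theta_j psi_{j-k}   (c_k = 0 for k > q),
using gamma(-m) = gamma(m).
psi-weights needed (psi_j = theta_j + sum_i phi_i psi_{j-i}):
  psi_1 = theta_1 + phi_1 = 0.771 + (0.094) = 0.865
Right-hand sides:
  c_0 = sigma^2 (1 + theta_1 psi_1) = 1 * (1 + (0.771)(0.865)) = 1 * 1.666915 = 1.666915
  c_1 = sigma^2 theta_1 = 1 * (0.771) = 0.771
  c_2 = 0
Equations for k = 0 and k = 1 (AR order 1):
  gamma(0) = phi_1 gamma(1) + c_0
  gamma(1) = phi_1 gamma(0) + c_1
Substituting the second into the first: gamma(0) (1 - phi_1^2) = c_0 + phi_1 c_1, so
  gamma(0) = (c_0 + phi_1 c_1) / (1 - phi_1^2) = (1.666915 + (0.094)(0.771)) / (1 - (0.094)^2) = 1.739389 / 0.991164 = 1.754895.
  gamma(1) = phi_1 gamma(0) + c_1 = (0.094)(1.754895) + (0.771) = 0.93596.
For k = 2 (> q): gamma(2) = phi_1 gamma(1) = (0.094)(0.93596) = 0.08798.
Therefore gamma(2) = 0.0880 (to 4 decimal places).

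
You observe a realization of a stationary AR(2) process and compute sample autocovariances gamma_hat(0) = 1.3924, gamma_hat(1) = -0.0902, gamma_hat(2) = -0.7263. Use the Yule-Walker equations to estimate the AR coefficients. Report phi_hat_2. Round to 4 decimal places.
\hat\phi_{2} = -0.5280

The Yule-Walker equations for an AR(p) process read, in matrix form,
  Gamma_p phi = r_p,   with   (Gamma_p)_{ij} = gamma(|i - j|),
                       (r_p)_i = gamma(i),   i,j = 1..p.
Substitute the sample gammas (Toeplitz matrix and right-hand side of size 2):
  Gamma_p = [[1.3924, -0.0902], [-0.0902, 1.3924]]
  r_p     = [-0.0902, -0.7263]
Written out:
  1.3924 phi_1 - 0.0902 phi_2 = -0.0902
  -0.0902 phi_1 + 1.3924 phi_2 = -0.7263
Solve by Cramer's rule:
  det = gamma(0)^2 - gamma(1)^2 = (1.3924)^2 - (-0.0902)^2 = 1.93877776 - 0.00813604 = 1.93064172
  phi_hat_1 = [gamma(1) gamma(0) - gamma(1) gamma(2)] / det = [(-0.0902)(1.3924) - (-0.0902)(-0.7263)] / 1.93064172 = -0.19110674 / 1.93064172 = -0.099
  phi_hat_2 = [gamma(0) gamma(2) - gamma(1)^2] / det = [(1.3924)(-0.7263) - (-0.0902)^2] / 1.93064172 = -1.01943616 / 1.93064172 = -0.528
So phi_hat = [-0.0990, -0.5280].
Therefore phi_hat_2 = -0.5280.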